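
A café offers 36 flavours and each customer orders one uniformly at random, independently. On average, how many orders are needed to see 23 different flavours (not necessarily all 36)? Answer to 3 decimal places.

Going from k to k+1 distinct takes a geometric number of orders with mean 36/(36-k).
Sum over k = 0,...,22: E = 36/36 + 36/35 + 36/34 + ... + 36/15 + 36/14 = 35.7993.

35.799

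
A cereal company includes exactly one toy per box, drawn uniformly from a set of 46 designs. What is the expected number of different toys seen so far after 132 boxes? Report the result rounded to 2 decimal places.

43.47

For each toy, P(seen in 132 boxes) = 1 - (45/46)^132 = 0.945.
By linearity of expectation, E[distinct seen] = 46·(1 - (45/46)^132) = 43.472.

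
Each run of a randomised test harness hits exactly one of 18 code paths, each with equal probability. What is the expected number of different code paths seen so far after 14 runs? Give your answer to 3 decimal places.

9.914

For each code path, P(seen in 14 runs) = 1 - (17/18)^14 = 0.5508.
By linearity of expectation, E[distinct seen] = 18·(1 - (17/18)^14) = 9.9138.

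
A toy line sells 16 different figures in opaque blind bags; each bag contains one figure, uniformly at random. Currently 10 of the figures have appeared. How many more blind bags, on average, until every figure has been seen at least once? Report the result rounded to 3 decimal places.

39.200

From k distinct to k+1 distinct takes on average 16/(16-k) blind bags.
Sum over k = 10,...,15: E = 16/6 + 16/5 + 16/4 + 16/3 + 16/2 + 16/1 = 39.2000.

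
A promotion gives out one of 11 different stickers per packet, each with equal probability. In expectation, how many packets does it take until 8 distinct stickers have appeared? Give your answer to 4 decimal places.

13.0520

Going from k to k+1 distinct takes a geometric number of packets with mean 11/(11-k).
Sum over k = 0,...,7: E = 11/11 + 11/10 + 11/9 + ... + 11/5 + 11/4 = 13.05198.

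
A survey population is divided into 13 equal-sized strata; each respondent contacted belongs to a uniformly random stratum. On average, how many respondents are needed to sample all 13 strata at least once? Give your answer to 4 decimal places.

The wait to go from k to k+1 distinct strata is geometric with mean 13/(13-k).
E[T] = 13/13 + 13/12 + 13/11 + ... + 13/2 + 13/1 = 13·H_{13}.
H_{13} = 3.18013, so E[T] = 41.34174.

41.3417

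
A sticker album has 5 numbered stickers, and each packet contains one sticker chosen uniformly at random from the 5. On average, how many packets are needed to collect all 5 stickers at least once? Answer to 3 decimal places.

After k distinct stickers have appeared, the next packet gives a new one with probability (5-k)/5, so the expected wait for the (k+1)-th is 5/(5-k).
E[T] = 5/5 + 5/4 + 5/3 + 5/2 + 5/1 = 5·H_{5}.
H_{5} = 2.2833, so E[T] = 11.4167.

11.417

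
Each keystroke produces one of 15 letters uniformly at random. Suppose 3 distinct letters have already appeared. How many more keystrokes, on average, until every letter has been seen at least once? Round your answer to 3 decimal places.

46.548

With k distinct letters already seen, the next new one takes an expected 15/(15-k) keystrokes.
Sum over k = 3,...,14: E = 15/12 + 15/11 + 15/10 + ... + 15/2 + 15/1 = 46.5482.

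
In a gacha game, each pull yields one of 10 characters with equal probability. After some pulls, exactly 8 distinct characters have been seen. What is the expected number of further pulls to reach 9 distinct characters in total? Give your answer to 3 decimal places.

With k distinct characters already seen, the next new one takes an expected 10/(10-k) pulls.
Only the k = 8 term is needed: E = 10/2 = 5.0000.

5.000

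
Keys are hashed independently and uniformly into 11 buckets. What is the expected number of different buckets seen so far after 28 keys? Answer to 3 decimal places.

10.237

For each bucket, P(seen in 28 keys) = 1 - (10/11)^28 = 0.9307.
By linearity of expectation, E[distinct seen] = 11·(1 - (10/11)^28) = 10.2372.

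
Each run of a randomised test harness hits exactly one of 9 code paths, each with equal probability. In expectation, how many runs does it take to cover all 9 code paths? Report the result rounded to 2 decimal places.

After k distinct code paths have appeared, the next run gives a new one with probability (9-k)/9, so the expected wait for the (k+1)-th is 9/(9-k).
E[T] = 9/9 + 9/8 + 9/7 + ... + 9/2 + 9/1 = 9·H_{9}.
H_{9} = 2.829, so E[T] = 25.461.

25.46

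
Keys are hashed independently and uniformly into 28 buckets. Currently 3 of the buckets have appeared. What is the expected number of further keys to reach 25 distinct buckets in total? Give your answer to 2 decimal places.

The wait to go from k to k+1 distinct buckets is geometric with mean 28/(28-k).
Sum over k = 3,...,24: E = 28/25 + 28/24 + 28/23 + ... + 28/5 + 28/4 = 55.513.

55.51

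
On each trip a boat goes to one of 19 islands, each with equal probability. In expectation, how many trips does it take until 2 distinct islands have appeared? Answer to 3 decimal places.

Going from k to k+1 distinct takes a geometric number of trips with mean 19/(19-k).
Sum over k = 0,...,1: E = 19/19 + 19/18 = 2.0556.

2.056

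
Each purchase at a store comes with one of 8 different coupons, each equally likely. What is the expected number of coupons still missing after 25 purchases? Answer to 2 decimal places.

For each coupon, P(unseen after 25) = (7/8)^25 = 0.035.
By linearity of expectation, E[unseen] = 8·(7/8)^25 = 0.284.

0.28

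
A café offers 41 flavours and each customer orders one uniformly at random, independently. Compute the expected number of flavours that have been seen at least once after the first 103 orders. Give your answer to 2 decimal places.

For each flavour, P(seen in 103 orders) = 1 - (40/41)^103 = 0.921.
By linearity of expectation, E[distinct seen] = 41·(1 - (40/41)^103) = 37.777.

37.78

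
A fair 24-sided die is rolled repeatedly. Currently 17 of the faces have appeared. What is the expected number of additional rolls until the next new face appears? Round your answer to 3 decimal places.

The number of rolls until the next new face is geometric with success probability 7/24, so its mean is 24/7.
E = 24/7 = 3.4286.

3.429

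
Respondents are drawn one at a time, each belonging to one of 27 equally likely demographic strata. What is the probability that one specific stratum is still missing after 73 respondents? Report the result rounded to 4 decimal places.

0.0636

Each respondent misses the fixed stratum with probability (27-1)/27 = 26/27, independently.
P(still missing after 73) = (26/27)^73 = 0.06361.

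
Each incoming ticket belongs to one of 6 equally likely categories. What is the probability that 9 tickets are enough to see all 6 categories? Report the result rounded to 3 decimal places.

0.189

Let A_i be the event that category i is missing after 9 tickets. By inclusion–exclusion on the A_i,
P(all seen) = Σ_{j=0}^{6} (-1)^j C(6,j)((6-j)/6)^9
= 1.0000 - 1.1628 + 0.3902 - 0.0391 + 0.0008 - 0.0000 + 0.0000
= 0.1890.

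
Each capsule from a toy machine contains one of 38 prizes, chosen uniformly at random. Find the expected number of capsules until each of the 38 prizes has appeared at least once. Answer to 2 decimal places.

After k distinct prizes have appeared, the next capsule gives a new one with probability (38-k)/38, so the expected wait for the (k+1)-th is 38/(38-k).
E[T] = 38/38 + 38/37 + 38/36 + ... + 38/2 + 38/1 = 38·H_{38}.
H_{38} = 4.228, so E[T] = 160.660.

160.66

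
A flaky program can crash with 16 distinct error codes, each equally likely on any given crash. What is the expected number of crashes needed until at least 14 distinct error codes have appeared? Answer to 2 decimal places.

30.09

Going from k to k+1 distinct takes a geometric number of crashes with mean 16/(16-k).
Sum over k = 0,...,13: E = 16/16 + 16/15 + 16/14 + ... + 16/4 + 16/3 = 30.092.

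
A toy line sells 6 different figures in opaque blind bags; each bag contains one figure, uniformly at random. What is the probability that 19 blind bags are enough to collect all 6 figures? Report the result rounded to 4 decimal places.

0.8189

Let A_i be the event that figure i is missing after 19 blind bags. By inclusion–exclusion on the A_i,
P(all seen) = Σ_{j=0}^{6} (-1)^j C(6,j)((6-j)/6)^19
= 1.00000 - 0.18781 + 0.00677 - 0.00004 + 0.00000 - 0.00000 + 0.00000
= 0.81892.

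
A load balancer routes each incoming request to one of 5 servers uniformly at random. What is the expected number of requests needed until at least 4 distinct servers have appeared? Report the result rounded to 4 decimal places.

6.4167

Going from k to k+1 distinct takes a geometric number of requests with mean 5/(5-k).
Sum over k = 0,...,3: E = 5/5 + 5/4 + 5/3 + 5/2 = 6.41667.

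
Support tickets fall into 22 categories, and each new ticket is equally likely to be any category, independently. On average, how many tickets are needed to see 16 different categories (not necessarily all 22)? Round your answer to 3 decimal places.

With k distinct categories already seen, the next new one arrives after an expected 22/(22-k) tickets.
Sum over k = 0,...,15: E = 22/22 + 22/21 + 22/20 + ... + 22/8 + 22/7 = 27.2979.

27.298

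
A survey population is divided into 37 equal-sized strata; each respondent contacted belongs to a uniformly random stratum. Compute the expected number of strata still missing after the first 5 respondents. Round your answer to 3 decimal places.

For each stratum, P(unseen after 5) = (36/37)^5 = 0.8720.
By linearity of expectation, E[unseen] = 37·(36/37)^5 = 32.2631.

32.263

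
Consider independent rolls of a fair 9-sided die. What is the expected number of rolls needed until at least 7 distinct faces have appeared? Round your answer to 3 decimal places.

With k distinct faces already seen, the next new one arrives after an expected 9/(9-k) rolls.
Sum over k = 0,...,6: E = 9/9 + 9/8 + 9/7 + ... + 9/4 + 9/3 = 11.9607.

11.961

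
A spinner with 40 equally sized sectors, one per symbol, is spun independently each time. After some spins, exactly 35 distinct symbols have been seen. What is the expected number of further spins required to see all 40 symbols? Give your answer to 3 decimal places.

The wait to go from k to k+1 distinct symbols is geometric with mean 40/(40-k).
Sum over k = 35,...,39: E = 40/5 + 40/4 + 40/3 + 40/2 + 40/1 = 91.3333.

91.333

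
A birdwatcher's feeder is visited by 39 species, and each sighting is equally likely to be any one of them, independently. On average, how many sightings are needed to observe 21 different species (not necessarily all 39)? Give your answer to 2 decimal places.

29.58

With k distinct species already seen, the next new one arrives after an expected 39/(39-k) sightings.
Sum over k = 0,...,20: E = 39/39 + 39/38 + 39/37 + ... + 39/20 + 39/19 = 29.579.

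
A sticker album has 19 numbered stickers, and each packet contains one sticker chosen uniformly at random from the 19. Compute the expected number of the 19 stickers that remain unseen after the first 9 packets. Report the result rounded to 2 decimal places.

For each sticker, P(unseen after 9) = (18/19)^9 = 0.615.
By linearity of expectation, E[unseen] = 19·(18/19)^9 = 11.679.

11.68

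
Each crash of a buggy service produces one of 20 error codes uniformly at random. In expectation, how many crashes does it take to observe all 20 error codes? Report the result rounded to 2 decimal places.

After k distinct error codes have appeared, the next crash gives a new one with probability (20-k)/20, so the expected wait for the (k+1)-th is 20/(20-k).
E[T] = 20/20 + 20/19 + 20/18 + ... + 20/2 + 20/1 = 20·H_{20}.
H_{20} = 3.598, so E[T] = 71.955.

71.95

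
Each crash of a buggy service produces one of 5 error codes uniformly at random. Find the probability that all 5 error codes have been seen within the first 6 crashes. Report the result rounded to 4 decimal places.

By inclusion–exclusion over which error codes are missing,
P(all seen) = Σ_{j=0}^{5} (-1)^j C(5,j)((5-j)/5)^6
= 1.00000 - 1.31072 + 0.46656 - 0.04096 + 0.00032 - 0.00000
= 0.11520.

0.1152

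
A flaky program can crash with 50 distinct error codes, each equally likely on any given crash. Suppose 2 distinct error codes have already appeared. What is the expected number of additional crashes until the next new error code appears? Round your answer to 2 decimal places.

1.04

The number of crashes until the next new error code is geometric with success probability 48/50, so its mean is 50/48.
E = 50/48 = 1.042.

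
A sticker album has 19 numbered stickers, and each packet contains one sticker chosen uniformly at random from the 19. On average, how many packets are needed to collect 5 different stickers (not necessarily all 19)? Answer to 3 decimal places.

5.627

With k distinct stickers already seen, the next new one arrives after an expected 19/(19-k) packets.
Sum over k = 0,...,4: E = 19/19 + 19/18 + 19/17 + 19/16 + 19/15 = 5.6274.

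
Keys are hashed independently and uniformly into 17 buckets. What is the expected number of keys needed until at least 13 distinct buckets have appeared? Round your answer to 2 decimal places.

23.06

With k distinct buckets already seen, the next new one arrives after an expected 17/(17-k) keys.
Sum over k = 0,...,12: E = 17/17 + 17/16 + 17/15 + ... + 17/6 + 17/5 = 23.056.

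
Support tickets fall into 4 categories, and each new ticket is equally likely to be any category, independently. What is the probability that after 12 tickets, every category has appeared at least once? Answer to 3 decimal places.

Let A_i be the event that category i is missing after 12 tickets. By inclusion–exclusion on the A_i,
P(all seen) = Σ_{j=0}^{4} (-1)^j C(4,j)((4-j)/4)^12
= 1.0000 - 0.1267 + 0.0015 - 0.0000 + 0.0000
= 0.8748.

0.875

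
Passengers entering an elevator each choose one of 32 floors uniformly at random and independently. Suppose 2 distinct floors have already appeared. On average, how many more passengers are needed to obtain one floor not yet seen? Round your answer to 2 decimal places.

1.07

The number of passengers until the next new floor is geometric with success probability 30/32, so its mean is 32/30.
E = 32/30 = 1.067.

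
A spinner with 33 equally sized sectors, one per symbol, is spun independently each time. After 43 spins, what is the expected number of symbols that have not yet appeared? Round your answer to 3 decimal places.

For each symbol, P(unseen after 43) = (32/33)^43 = 0.2663.
By linearity of expectation, E[unseen] = 33·(32/33)^43 = 8.7875.

8.787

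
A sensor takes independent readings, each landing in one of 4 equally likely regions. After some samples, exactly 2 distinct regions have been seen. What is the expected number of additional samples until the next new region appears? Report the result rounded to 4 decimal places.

2.0000

Each sample yields a new region with probability (4-2)/4 = 2/4, so the wait is geometric with mean 4/2.
E = 4/2 = 2.00000.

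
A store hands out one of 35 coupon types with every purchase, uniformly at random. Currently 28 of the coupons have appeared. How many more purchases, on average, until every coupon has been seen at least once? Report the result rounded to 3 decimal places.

With k distinct coupons already seen, the next new one takes an expected 35/(35-k) purchases.
Sum over k = 28,...,34: E = 35/7 + 35/6 + 35/5 + ... + 35/2 + 35/1 = 90.7500.

90.750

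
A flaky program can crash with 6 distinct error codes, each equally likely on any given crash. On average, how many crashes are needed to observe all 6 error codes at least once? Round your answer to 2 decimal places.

14.70

Split into phases: going from k distinct to k+1 distinct takes on average 6/(6-k) crashes.
E[T] = 6/6 + 6/5 + 6/4 + 6/3 + 6/2 + 6/1 = 6·H_{6}.
H_{6} = 2.450, so E[T] = 14.700.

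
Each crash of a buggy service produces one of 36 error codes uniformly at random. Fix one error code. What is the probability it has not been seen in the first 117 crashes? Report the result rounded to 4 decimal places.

Each crash misses the fixed error code with probability (36-1)/36 = 35/36, independently.
P(still missing after 117) = (35/36)^117 = 0.03703.

0.0370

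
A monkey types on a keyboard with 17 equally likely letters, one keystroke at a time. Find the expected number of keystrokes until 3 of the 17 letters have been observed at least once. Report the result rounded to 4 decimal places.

With k distinct letters already seen, the next new one arrives after an expected 17/(17-k) keystrokes.
Sum over k = 0,...,2: E = 17/17 + 17/16 + 17/15 = 3.19583.

3.1958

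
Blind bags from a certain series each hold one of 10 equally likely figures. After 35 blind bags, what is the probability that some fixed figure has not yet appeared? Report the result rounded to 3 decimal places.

Each blind bag misses the fixed figure with probability (10-1)/10 = 9/10, independently.
P(still missing after 35) = (9/10)^35 = 0.0250.

0.025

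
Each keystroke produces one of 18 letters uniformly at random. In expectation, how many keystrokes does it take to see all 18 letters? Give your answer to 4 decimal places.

62.9119

The wait to go from k to k+1 distinct letters is geometric with mean 18/(18-k).
E[T] = 18/18 + 18/17 + 18/16 + ... + 18/2 + 18/1 = 18·H_{18}.
H_{18} = 3.49511, so E[T] = 62.91195.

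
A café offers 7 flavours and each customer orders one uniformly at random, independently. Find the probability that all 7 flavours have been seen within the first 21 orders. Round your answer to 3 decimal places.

By inclusion–exclusion over which flavours are missing,
P(all seen) = Σ_{j=0}^{7} (-1)^j C(7,j)((7-j)/7)^21
= 1.0000 - 0.2749 + 0.0179 - 0.0003 + 0.0000 - 0.0000 + 0.0000 - 0.0000
= 0.7427.

0.743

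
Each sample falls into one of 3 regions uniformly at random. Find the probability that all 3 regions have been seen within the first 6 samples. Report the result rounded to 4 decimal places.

Let A_i be the event that region i is missing after 6 samples. By inclusion–exclusion on the A_i,
P(all seen) = Σ_{j=0}^{3} (-1)^j C(3,j)((3-j)/3)^6
= 1.00000 - 0.26337 + 0.00412 - 0.00000
= 0.74074.

0.7407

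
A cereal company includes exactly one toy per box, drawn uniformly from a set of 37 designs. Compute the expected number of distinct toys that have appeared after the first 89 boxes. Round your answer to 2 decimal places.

For each toy, P(seen in 89 boxes) = 1 - (36/37)^89 = 0.913.
By linearity of expectation, E[distinct seen] = 37·(1 - (36/37)^89) = 33.770.

33.77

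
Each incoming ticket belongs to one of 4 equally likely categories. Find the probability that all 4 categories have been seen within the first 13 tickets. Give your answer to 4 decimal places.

Let A_i be the event that category i is missing after 13 tickets. By inclusion–exclusion on the A_i,
P(all seen) = Σ_{j=0}^{4} (-1)^j C(4,j)((4-j)/4)^13
= 1.00000 - 0.09503 + 0.00073 - 0.00000 + 0.00000
= 0.90570.

0.9057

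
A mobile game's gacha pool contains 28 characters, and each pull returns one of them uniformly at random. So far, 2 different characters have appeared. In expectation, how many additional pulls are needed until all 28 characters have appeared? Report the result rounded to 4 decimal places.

With k distinct characters already seen, the next new one takes an expected 28/(28-k) pulls.
Sum over k = 2,...,27: E = 28/26 + 28/25 + 28/24 + ... + 28/2 + 28/1 = 107.92375.

107.9238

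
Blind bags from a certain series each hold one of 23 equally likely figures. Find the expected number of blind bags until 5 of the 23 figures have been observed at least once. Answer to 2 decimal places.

5.50

With k distinct figures already seen, the next new one arrives after an expected 23/(23-k) blind bags.
Sum over k = 0,...,4: E = 23/23 + 23/22 + 23/21 + 23/20 + 23/19 = 5.501.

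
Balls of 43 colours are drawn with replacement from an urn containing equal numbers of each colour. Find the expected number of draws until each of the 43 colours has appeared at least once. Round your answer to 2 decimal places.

187.05

Split into phases: going from k distinct to k+1 distinct takes on average 43/(43-k) draws.
E[T] = 43/43 + 43/42 + 43/41 + ... + 43/2 + 43/1 = 43·H_{43}.
H_{43} = 4.350, so E[T] = 187.050.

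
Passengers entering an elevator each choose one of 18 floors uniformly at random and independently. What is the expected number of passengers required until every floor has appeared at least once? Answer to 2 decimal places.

62.91

The wait to go from k to k+1 distinct floors is geometric with mean 18/(18-k).
E[T] = 18/18 + 18/17 + 18/16 + ... + 18/2 + 18/1 = 18·H_{18}.
H_{18} = 3.495, so E[T] = 62.912.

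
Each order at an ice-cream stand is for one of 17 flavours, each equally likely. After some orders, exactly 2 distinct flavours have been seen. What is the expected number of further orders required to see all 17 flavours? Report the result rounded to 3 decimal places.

56.410

From k distinct to k+1 distinct takes on average 17/(17-k) orders.
Sum over k = 2,...,16: E = 17/15 + 17/14 + 17/13 + ... + 17/2 + 17/1 = 56.4099.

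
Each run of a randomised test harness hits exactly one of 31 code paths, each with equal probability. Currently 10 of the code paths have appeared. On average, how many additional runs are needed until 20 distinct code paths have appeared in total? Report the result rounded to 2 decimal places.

With k distinct code paths already seen, the next new one takes an expected 31/(31-k) runs.
Sum over k = 10,...,19: E = 31/21 + 31/20 + 31/19 + ... + 31/13 + 31/12 = 19.390.

19.39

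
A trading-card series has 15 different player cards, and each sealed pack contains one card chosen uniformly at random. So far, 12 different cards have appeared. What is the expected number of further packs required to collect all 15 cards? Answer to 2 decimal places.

From k distinct to k+1 distinct takes on average 15/(15-k) packs.
Sum over k = 12,...,14: E = 15/3 + 15/2 + 15/1 = 27.500.

27.50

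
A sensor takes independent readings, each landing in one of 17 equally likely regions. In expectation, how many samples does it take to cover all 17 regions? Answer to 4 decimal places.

The wait to go from k to k+1 distinct regions is geometric with mean 17/(17-k).
E[T] = 17/17 + 17/16 + 17/15 + ... + 17/2 + 17/1 = 17·H_{17}.
H_{17} = 3.43955, so E[T] = 58.47239.

58.4724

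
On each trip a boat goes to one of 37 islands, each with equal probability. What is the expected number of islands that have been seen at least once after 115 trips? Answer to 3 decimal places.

For each island, P(seen in 115 trips) = 1 - (36/37)^115 = 0.9572.
By linearity of expectation, E[distinct seen] = 37·(1 - (36/37)^115) = 35.4159.

35.416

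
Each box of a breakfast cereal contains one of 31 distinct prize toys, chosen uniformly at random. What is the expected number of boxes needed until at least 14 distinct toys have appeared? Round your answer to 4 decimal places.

18.2185

Going from k to k+1 distinct takes a geometric number of boxes with mean 31/(31-k).
Sum over k = 0,...,13: E = 31/31 + 31/30 + 31/29 + ... + 31/19 + 31/18 = 18.21847.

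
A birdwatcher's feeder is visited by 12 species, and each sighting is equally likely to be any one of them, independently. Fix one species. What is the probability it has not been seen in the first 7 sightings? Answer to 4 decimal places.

Each sighting misses the fixed species with probability (12-1)/12 = 11/12, independently.
P(still missing after 7) = (11/12)^7 = 0.54385.

0.5439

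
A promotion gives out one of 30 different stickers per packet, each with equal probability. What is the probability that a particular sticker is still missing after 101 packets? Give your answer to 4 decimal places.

0.0326

Each packet misses the fixed sticker with probability (30-1)/30 = 29/30, independently.
P(still missing after 101) = (29/30)^101 = 0.03258.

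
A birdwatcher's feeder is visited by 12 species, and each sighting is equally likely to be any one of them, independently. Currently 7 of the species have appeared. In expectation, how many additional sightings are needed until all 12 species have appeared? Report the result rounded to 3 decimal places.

27.400

With k distinct species already seen, the next new one takes an expected 12/(12-k) sightings.
Sum over k = 7,...,11: E = 12/5 + 12/4 + 12/3 + 12/2 + 12/1 = 27.4000.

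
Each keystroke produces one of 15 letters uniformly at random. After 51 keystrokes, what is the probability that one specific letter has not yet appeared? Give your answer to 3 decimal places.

0.030

Each keystroke misses the fixed letter with probability (15-1)/15 = 14/15, independently.
P(still missing after 51) = (14/15)^51 = 0.0296.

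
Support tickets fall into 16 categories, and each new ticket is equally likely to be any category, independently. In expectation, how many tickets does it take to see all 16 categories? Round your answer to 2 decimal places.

After k distinct categories have appeared, the next ticket gives a new one with probability (16-k)/16, so the expected wait for the (k+1)-th is 16/(16-k).
E[T] = 16/16 + 16/15 + 16/14 + ... + 16/2 + 16/1 = 16·H_{16}.
H_{16} = 3.381, so E[T] = 54.092.

54.09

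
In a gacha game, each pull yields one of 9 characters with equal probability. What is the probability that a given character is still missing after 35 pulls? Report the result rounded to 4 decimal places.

0.0162

On each pull the fixed character fails to appear with probability 8/9.
P(still missing after 35) = (8/9)^35 = 0.01621.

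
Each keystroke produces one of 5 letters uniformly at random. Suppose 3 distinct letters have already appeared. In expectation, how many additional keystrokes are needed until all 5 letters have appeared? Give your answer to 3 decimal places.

7.500

With k distinct letters already seen, the next new one takes an expected 5/(5-k) keystrokes.
Sum over k = 3,...,4: E = 5/2 + 5/1 = 7.5000.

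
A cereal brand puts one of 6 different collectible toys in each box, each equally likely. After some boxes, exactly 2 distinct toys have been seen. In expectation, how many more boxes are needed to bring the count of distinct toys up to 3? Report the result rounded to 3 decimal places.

From k distinct to k+1 distinct takes on average 6/(6-k) boxes.
Only the k = 2 term is needed: E = 6/4 = 1.5000.

1.500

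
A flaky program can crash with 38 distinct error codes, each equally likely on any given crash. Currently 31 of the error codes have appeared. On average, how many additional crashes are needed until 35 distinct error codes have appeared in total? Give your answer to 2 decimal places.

From k distinct to k+1 distinct takes on average 38/(38-k) crashes.
Sum over k = 31,...,34: E = 38/7 + 38/6 + 38/5 + 38/4 = 28.862.

28.86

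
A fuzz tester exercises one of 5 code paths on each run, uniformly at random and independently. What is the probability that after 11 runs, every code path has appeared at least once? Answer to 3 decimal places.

Let A_i be the event that code path i is missing after 11 runs. By inclusion–exclusion on the A_i,
P(all seen) = Σ_{j=0}^{5} (-1)^j C(5,j)((5-j)/5)^11
= 1.0000 - 0.4295 + 0.0363 - 0.0004 + 0.0000 - 0.0000
= 0.6064.

0.606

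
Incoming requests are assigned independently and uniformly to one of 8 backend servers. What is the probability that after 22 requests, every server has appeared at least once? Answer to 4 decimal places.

0.6243

Let A_i be the event that server i is missing after 22 requests. By inclusion–exclusion on the A_i,
P(all seen) = Σ_{j=0}^{8} (-1)^j C(8,j)((8-j)/8)^22
= 1.00000 - 0.42390 + 0.04995 - 0.00181 + 0.00002 - 0.00000 + 0.00000 - 0.00000 + 0.00000
= 0.62425.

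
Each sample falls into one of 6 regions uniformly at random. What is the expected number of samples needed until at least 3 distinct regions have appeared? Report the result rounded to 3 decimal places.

With k distinct regions already seen, the next new one arrives after an expected 6/(6-k) samples.
Sum over k = 0,...,2: E = 6/6 + 6/5 + 6/4 = 3.7000.

3.700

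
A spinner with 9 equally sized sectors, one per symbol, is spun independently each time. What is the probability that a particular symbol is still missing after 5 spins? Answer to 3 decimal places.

0.555

Each spin misses the fixed symbol with probability (9-1)/9 = 8/9, independently.
P(still missing after 5) = (8/9)^5 = 0.5549.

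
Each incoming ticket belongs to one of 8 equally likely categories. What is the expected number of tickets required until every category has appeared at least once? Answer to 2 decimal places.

21.74

Split into phases: going from k distinct to k+1 distinct takes on average 8/(8-k) tickets.
E[T] = 8/8 + 8/7 + 8/6 + ... + 8/2 + 8/1 = 8·H_{8}.
H_{8} = 2.718, so E[T] = 21.743.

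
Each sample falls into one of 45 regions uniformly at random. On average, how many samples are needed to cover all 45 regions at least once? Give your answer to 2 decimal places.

197.77

The wait to go from k to k+1 distinct regions is geometric with mean 45/(45-k).
E[T] = 45/45 + 45/44 + 45/43 + ... + 45/2 + 45/1 = 45·H_{45}.
H_{45} = 4.395, so E[T] = 197.773.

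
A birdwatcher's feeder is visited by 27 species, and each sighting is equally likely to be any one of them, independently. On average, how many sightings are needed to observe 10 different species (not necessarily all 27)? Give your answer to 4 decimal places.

Going from k to k+1 distinct takes a geometric number of sightings with mean 27/(27-k).
Sum over k = 0,...,9: E = 27/27 + 27/26 + 27/25 + ... + 27/19 + 27/18 = 12.20141.

12.2014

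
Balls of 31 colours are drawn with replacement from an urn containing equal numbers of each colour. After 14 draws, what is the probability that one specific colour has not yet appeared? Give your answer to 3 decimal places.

0.632

Each draw misses the fixed colour with probability (31-1)/31 = 30/31, independently.
P(still missing after 14) = (30/31)^14 = 0.6319.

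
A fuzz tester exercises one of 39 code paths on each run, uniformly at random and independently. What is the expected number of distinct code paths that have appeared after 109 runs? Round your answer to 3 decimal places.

For each code path, P(seen in 109 runs) = 1 - (38/39)^109 = 0.9411.
By linearity of expectation, E[distinct seen] = 39·(1 - (38/39)^109) = 36.7016.

36.702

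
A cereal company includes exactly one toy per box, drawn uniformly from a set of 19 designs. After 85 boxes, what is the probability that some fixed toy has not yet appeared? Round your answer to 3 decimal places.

0.010

Each box misses the fixed toy with probability (19-1)/19 = 18/19, independently.
P(still missing after 85) = (18/19)^85 = 0.0101.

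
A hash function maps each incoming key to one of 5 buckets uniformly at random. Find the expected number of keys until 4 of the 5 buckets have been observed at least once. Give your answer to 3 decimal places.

Going from k to k+1 distinct takes a geometric number of keys with mean 5/(5-k).
Sum over k = 0,...,3: E = 5/5 + 5/4 + 5/3 + 5/2 = 6.4167.

6.417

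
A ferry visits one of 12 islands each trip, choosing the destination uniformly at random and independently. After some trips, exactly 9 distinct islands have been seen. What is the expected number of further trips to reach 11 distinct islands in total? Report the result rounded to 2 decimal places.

10.00

The wait to go from k to k+1 distinct islands is geometric with mean 12/(12-k).
Sum over k = 9,...,10: E = 12/3 + 12/2 = 10.000.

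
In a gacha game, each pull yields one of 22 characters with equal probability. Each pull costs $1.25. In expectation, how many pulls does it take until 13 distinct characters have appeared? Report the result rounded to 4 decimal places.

18.9606

Going from k to k+1 distinct takes a geometric number of pulls with mean 22/(22-k).
Sum over k = 0,...,12: E = 22/22 + 22/21 + 22/20 + ... + 22/11 + 22/10 = 18.96059.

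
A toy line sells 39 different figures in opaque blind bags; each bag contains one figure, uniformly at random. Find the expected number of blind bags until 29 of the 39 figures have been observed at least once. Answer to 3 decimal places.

Going from k to k+1 distinct takes a geometric number of blind bags with mean 39/(39-k).
Sum over k = 0,...,28: E = 39/39 + 39/38 + 39/37 + ... + 39/12 + 39/11 = 51.6584.

51.658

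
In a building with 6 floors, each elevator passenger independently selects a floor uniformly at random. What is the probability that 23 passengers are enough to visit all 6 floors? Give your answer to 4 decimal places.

0.9108

Let A_i be the event that floor i is missing after 23 passengers. By inclusion–exclusion on the A_i,
P(all seen) = Σ_{j=0}^{6} (-1)^j C(6,j)((6-j)/6)^23
= 1.00000 - 0.09057 + 0.00134 - 0.00000 + 0.00000 - 0.00000 + 0.00000
= 0.91076.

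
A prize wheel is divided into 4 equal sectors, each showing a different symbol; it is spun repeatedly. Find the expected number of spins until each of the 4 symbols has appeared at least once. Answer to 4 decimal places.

Split into phases: going from k distinct to k+1 distinct takes on average 4/(4-k) spins.
E[T] = 4/4 + 4/3 + 4/2 + 4/1 = 4·H_{4}.
H_{4} = 2.08333, so E[T] = 8.33333.

8.3333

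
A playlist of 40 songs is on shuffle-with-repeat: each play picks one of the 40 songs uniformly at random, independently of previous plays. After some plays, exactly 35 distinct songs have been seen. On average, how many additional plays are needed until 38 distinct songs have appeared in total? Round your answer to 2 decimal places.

31.33

From k distinct to k+1 distinct takes on average 40/(40-k) plays.
Sum over k = 35,...,37: E = 40/5 + 40/4 + 40/3 = 31.333.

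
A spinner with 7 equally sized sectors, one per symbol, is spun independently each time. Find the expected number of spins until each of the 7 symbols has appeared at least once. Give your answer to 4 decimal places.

The wait to go from k to k+1 distinct symbols is geometric with mean 7/(7-k).
E[T] = 7/7 + 7/6 + 7/5 + ... + 7/2 + 7/1 = 7·H_{7}.
H_{7} = 2.59286, so E[T] = 18.15000.

18.1500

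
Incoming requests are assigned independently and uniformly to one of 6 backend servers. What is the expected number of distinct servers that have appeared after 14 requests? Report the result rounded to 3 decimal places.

For each server, P(seen in 14 requests) = 1 - (5/6)^14 = 0.9221.
By linearity of expectation, E[distinct seen] = 6·(1 - (5/6)^14) = 5.5327.

5.533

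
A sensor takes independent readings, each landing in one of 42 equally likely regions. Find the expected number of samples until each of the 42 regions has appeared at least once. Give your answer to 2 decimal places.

The wait to go from k to k+1 distinct regions is geometric with mean 42/(42-k).
E[T] = 42/42 + 42/41 + 42/40 + ... + 42/2 + 42/1 = 42·H_{42}.
H_{42} = 4.327, so E[T] = 181.723.

181.72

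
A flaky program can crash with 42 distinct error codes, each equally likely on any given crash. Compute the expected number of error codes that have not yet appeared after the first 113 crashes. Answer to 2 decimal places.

2.76

For each error code, P(unseen after 113) = (41/42)^113 = 0.066.
By linearity of expectation, E[unseen] = 42·(41/42)^113 = 2.758.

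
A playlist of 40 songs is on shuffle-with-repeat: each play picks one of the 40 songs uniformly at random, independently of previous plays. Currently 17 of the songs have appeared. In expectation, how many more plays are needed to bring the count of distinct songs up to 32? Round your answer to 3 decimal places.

40.657

The wait to go from k to k+1 distinct songs is geometric with mean 40/(40-k).
Sum over k = 17,...,31: E = 40/23 + 40/22 + 40/21 + ... + 40/10 + 40/9 = 40.6574.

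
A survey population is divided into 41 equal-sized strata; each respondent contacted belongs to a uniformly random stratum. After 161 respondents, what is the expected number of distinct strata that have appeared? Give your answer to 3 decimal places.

40.230

For each stratum, P(seen in 161 respondents) = 1 - (40/41)^161 = 0.9812.
By linearity of expectation, E[distinct seen] = 41·(1 - (40/41)^161) = 40.2304.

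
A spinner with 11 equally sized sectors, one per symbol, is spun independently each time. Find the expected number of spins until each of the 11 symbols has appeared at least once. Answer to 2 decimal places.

33.22

The wait to go from k to k+1 distinct symbols is geometric with mean 11/(11-k).
E[T] = 11/11 + 11/10 + 11/9 + ... + 11/2 + 11/1 = 11·H_{11}.
H_{11} = 3.020, so E[T] = 33.219.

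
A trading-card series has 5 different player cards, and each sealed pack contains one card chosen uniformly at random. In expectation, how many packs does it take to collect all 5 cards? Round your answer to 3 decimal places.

11.417

Split into phases: going from k distinct to k+1 distinct takes on average 5/(5-k) packs.
E[T] = 5/5 + 5/4 + 5/3 + 5/2 + 5/1 = 5·H_{5}.
H_{5} = 2.2833, so E[T] = 11.4167.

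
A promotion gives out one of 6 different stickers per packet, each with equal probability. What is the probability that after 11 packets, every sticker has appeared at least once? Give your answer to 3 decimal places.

By inclusion–exclusion over which stickers are missing,
P(all seen) = Σ_{j=0}^{6} (-1)^j C(6,j)((6-j)/6)^11
= 1.0000 - 0.8075 + 0.1734 - 0.0098 + 0.0001 - 0.0000 + 0.0000
= 0.3562.

0.356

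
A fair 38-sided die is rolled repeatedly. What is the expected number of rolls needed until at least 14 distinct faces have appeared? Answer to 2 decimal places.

Going from k to k+1 distinct takes a geometric number of rolls with mean 38/(38-k).
Sum over k = 0,...,13: E = 38/38 + 38/37 + 38/36 + ... + 38/26 + 38/25 = 17.174.

17.17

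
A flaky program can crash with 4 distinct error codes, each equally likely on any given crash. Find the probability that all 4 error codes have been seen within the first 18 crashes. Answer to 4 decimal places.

Let A_i be the event that error code i is missing after 18 crashes. By inclusion–exclusion on the A_i,
P(all seen) = Σ_{j=0}^{4} (-1)^j C(4,j)((4-j)/4)^18
= 1.00000 - 0.02255 + 0.00002 - 0.00000 + 0.00000
= 0.97747.

0.9775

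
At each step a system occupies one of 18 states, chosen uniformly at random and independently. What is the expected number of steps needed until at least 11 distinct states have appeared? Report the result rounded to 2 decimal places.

With k distinct states already seen, the next new one arrives after an expected 18/(18-k) steps.
Sum over k = 0,...,10: E = 18/18 + 18/17 + 18/16 + ... + 18/9 + 18/8 = 16.241.

16.24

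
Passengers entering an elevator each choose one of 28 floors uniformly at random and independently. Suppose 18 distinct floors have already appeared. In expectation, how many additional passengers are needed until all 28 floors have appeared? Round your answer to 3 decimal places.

82.011

With k distinct floors already seen, the next new one takes an expected 28/(28-k) passengers.
Sum over k = 18,...,27: E = 28/10 + 28/9 + 28/8 + ... + 28/2 + 28/1 = 82.0111.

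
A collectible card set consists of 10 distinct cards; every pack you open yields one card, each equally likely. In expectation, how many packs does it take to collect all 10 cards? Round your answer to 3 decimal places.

After k distinct cards have appeared, the next pack gives a new one with probability (10-k)/10, so the expected wait for the (k+1)-th is 10/(10-k).
E[T] = 10/10 + 10/9 + 10/8 + ... + 10/2 + 10/1 = 10·H_{10}.
H_{10} = 2.9290, so E[T] = 29.2897.

29.290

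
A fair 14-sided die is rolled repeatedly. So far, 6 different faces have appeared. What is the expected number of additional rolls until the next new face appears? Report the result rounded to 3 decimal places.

1.750

The number of rolls until the next new face is geometric with success probability 8/14, so its mean is 14/8.
E = 14/8 = 1.7500.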